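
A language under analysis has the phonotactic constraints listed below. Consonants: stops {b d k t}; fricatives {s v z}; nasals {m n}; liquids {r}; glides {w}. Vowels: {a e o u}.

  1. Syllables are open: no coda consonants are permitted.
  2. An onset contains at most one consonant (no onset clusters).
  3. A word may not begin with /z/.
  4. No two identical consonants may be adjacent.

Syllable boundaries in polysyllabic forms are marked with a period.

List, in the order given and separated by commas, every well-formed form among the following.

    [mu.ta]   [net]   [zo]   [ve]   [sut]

[mu.ta], [ve]

[mu.ta] — σ1 onset /m/, coda /∅/ ok; σ2 onset /t/, coda /∅/ ok → well-formed
[net] — violates constraint 1: syllable 1 coda /t/ has 1 consonant (> 0) → ill-formed
[zo] — violates constraint 3: word begins with /z/ → ill-formed
[ve] — σ1 onset /v/, coda /∅/ ok → well-formed
[sut] — violates constraint 1: syllable 1 coda /t/ has 1 consonant (> 0) → ill-formed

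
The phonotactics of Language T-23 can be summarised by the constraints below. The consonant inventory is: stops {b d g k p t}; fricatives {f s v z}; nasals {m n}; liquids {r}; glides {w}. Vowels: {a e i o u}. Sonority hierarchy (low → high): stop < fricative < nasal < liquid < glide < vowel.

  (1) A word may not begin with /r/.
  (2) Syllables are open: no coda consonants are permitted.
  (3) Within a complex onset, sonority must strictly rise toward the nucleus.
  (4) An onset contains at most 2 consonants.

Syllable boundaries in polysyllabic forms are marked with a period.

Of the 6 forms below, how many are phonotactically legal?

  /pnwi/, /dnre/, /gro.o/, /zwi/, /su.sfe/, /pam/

2

/pnwi/ — violates constraint 4: syllable 1 onset /pnw/ has 3 consonants (> 2) → phonotactically illegal
/dnre/ — violates constraint 4: syllable 1 onset /dnr/ has 3 consonants (> 2) → phonotactically illegal
/gro.o/ — σ1 onset /gr/ (1→4 rises), coda /∅/ ok; σ2 onset /∅/, coda /∅/ ok → phonotactically legal
/zwi/ — σ1 onset /zw/ (2→5 rises), coda /∅/ ok → phonotactically legal
/su.sfe/ — violates constraint 3: syllable 2 onset /sf/: /s/ (fricative, 2) → /f/ (fricative, 2) does not rise → phonotactically illegal
/pam/ — violates constraint 2: syllable 1 coda /m/ has 1 consonant (> 0) → phonotactically illegal
Phonotactically legal: /gro.o/, /zwi/ → 2.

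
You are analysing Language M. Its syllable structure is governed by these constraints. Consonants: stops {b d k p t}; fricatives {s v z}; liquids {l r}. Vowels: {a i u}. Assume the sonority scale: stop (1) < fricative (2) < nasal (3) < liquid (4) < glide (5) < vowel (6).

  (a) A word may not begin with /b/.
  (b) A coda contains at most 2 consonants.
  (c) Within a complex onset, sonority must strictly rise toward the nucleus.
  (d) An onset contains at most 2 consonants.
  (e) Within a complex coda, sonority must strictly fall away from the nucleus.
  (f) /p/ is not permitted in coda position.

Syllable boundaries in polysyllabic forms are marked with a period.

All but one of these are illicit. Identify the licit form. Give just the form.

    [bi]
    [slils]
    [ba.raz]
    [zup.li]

[slils]

[bi] — violates constraint (a): word begins with /b/ → illicit
[slils] — σ1 onset /sl/ (2→4 rises), coda /ls/ (4→2 falls) ok → licit
[ba.raz] — violates constraint (a): word begins with /b/ → illicit
[zup.li] — violates constraint (f): syllable 1 coda contains /p/ → illicit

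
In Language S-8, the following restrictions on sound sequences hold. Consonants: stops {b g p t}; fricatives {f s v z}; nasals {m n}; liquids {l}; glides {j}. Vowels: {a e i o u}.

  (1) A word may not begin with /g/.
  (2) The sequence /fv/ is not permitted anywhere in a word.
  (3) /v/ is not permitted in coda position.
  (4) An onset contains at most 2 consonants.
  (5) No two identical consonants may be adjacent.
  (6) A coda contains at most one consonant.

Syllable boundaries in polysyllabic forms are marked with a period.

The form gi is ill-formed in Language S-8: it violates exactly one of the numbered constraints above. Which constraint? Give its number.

gi: word begins with /g/.
This is a violation of constraint 1: "A word may not begin with /g/."
The remaining constraints (2, 3, 4, 5, 6) are satisfied.

1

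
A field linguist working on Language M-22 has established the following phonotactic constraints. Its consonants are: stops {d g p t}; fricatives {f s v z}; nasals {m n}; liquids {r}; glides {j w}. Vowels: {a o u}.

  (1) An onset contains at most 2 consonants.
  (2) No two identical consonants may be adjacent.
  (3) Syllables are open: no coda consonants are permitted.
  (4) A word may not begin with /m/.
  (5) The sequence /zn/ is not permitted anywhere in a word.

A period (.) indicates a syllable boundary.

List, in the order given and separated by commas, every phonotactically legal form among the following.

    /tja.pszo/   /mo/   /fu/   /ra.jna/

/tja.pszo/ — violates constraint 1: syllable 2 onset /psz/ has 3 consonants (> 2) → phonotactically illegal
/mo/ — violates constraint 4: word begins with /m/ → phonotactically illegal
/fu/ — σ1 onset /f/, coda /∅/ ok → phonotactically legal
/ra.jna/ — σ1 onset /r/, coda /∅/ ok; σ2 onset /jn/ (2C), coda /∅/ ok → phonotactically legal

/fu/, /ra.jna/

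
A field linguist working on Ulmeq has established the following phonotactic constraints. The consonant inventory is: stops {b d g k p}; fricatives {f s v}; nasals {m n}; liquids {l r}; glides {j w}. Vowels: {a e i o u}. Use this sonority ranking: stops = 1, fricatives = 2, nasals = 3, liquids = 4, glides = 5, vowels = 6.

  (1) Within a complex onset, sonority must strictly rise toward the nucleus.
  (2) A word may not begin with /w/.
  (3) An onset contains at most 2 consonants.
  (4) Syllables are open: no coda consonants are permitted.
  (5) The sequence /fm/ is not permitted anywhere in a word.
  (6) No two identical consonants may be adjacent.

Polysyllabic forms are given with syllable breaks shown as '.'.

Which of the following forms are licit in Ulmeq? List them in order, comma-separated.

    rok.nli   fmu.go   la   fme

la

rok.nli — violates constraint 4: syllable 1 coda /k/ has 1 consonant (> 0) → illicit
fmu.go — violates constraint 5: contains banned sequence /fm/ → illicit
la — σ1 onset /l/, coda /∅/ ok → licit
fme — violates constraint 5: contains banned sequence /fm/ → illicit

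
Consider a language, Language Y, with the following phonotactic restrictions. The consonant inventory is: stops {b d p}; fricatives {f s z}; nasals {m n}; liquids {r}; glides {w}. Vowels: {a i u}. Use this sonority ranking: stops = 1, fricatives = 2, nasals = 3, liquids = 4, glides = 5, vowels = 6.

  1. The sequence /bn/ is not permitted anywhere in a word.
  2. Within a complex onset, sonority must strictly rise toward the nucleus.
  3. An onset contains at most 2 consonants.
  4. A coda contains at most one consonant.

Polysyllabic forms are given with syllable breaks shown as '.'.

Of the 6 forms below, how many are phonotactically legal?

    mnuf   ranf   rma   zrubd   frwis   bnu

mnuf — violates constraint 2: syllable 1 onset /mn/: /m/ (nasal, 3) → /n/ (nasal, 3) does not rise → phonotactically illegal
ranf — violates constraint 4: syllable 1 coda /nf/ has 2 consonants (> 1) → phonotactically illegal
rma — violates constraint 2: syllable 1 onset /rm/: /r/ (liquid, 4) → /m/ (nasal, 3) does not rise → phonotactically illegal
zrubd — violates constraint 4: syllable 1 coda /bd/ has 2 consonants (> 1) → phonotactically illegal
frwis — violates constraint 3: syllable 1 onset /frw/ has 3 consonants (> 2) → phonotactically illegal
bnu — violates constraint 1: contains banned sequence /bn/ → phonotactically illegal
No form is phonotactically legal → 0.

0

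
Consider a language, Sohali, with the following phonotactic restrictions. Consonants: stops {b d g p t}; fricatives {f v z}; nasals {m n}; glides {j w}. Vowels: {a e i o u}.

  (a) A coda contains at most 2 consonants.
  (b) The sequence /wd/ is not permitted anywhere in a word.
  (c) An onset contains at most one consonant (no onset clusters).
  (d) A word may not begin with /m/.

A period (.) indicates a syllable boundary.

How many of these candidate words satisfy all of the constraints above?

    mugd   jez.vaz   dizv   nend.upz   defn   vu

mugd — violates constraint (d): word begins with /m/ → phonotactically illegal
jez.vaz — σ1 onset /j/, coda /z/ ok; σ2 onset /v/, coda /z/ ok → phonotactically legal
dizv — σ1 onset /d/, coda /zv/ (2C) ok → phonotactically legal
nend.upz — σ1 onset /n/, coda /nd/ (2C) ok; σ2 onset /∅/, coda /pz/ (2C) ok → phonotactically legal
defn — σ1 onset /d/, coda /fn/ (2C) ok → phonotactically legal
vu — σ1 onset /v/, coda /∅/ ok → phonotactically legal
Phonotactically legal: jez.vaz, dizv, nend.upz, defn, vu → 5.

5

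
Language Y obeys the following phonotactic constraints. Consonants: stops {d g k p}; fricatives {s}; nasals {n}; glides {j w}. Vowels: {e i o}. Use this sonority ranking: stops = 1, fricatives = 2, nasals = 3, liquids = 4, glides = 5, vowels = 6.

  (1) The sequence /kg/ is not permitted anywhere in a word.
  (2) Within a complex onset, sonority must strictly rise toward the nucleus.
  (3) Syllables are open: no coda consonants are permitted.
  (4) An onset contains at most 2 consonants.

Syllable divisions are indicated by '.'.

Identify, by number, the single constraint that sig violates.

3

sig: syllable 1 coda /g/ has 1 consonant (> 0).
This is a violation of constraint 3: "Syllables are open: no coda consonants are permitted."
The remaining constraints (1, 2, 4) are satisfied.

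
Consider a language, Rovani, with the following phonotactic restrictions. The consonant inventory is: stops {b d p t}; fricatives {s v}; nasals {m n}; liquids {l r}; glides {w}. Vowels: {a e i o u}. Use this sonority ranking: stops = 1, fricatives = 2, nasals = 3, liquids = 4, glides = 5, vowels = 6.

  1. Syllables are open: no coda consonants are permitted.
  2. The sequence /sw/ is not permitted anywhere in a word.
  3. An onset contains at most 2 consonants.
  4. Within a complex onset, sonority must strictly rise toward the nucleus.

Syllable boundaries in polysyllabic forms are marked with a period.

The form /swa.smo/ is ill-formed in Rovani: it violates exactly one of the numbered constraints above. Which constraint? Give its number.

/swa.smo/: contains banned sequence /sw/.
This is a violation of constraint 2: "The sequence /sw/ is not permitted anywhere in a word."
The remaining constraints (1, 3, 4) are satisfied.

2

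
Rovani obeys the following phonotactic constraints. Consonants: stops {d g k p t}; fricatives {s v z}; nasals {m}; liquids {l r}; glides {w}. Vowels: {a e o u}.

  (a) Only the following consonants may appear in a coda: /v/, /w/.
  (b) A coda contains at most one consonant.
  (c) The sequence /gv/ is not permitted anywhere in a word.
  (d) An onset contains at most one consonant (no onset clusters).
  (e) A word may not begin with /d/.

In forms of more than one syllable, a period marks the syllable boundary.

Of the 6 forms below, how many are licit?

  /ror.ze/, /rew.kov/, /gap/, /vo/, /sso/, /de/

/ror.ze/ — violates constraint (a): syllable 1 coda contains /r/, which is not a licensed coda consonant → illicit
/rew.kov/ — σ1 onset /r/, coda /w/ ok; σ2 onset /k/, coda /v/ ok → licit
/gap/ — violates constraint (a): syllable 1 coda contains /p/, which is not a licensed coda consonant → illicit
/vo/ — σ1 onset /v/, coda /∅/ ok → licit
/sso/ — violates constraint (d): syllable 1 onset /ss/ has 2 consonants (> 1) → illicit
/de/ — violates constraint (e): word begins with /d/ → illicit
Licit: /rew.kov/, /vo/ → 2.

2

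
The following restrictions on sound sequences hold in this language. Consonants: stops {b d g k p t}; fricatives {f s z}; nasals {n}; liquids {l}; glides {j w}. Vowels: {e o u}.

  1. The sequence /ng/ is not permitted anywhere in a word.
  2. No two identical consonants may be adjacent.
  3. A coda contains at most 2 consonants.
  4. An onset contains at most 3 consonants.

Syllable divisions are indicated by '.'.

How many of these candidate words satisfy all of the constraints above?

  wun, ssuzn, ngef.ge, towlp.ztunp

1

wun — σ1 onset /w/, coda /n/ ok → well-formed
ssuzn — violates constraint 2: adjacent identical consonants /ss/ → ill-formed
ngef.ge — violates constraint 1: contains banned sequence /ng/ → ill-formed
towlp.ztunp — violates constraint 3: syllable 1 coda /wlp/ has 3 consonants (> 2) → ill-formed
Well-formed: wun → 1.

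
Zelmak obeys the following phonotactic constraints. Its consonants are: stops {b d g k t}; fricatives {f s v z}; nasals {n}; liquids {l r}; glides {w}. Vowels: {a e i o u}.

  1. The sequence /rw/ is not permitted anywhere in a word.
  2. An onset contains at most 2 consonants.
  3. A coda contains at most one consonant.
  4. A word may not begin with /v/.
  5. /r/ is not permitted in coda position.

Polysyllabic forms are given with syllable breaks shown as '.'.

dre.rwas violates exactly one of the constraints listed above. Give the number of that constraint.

1

dre.rwas: contains banned sequence /rw/.
This is a violation of constraint 1: "The sequence /rw/ is not permitted anywhere in a word."
The remaining constraints (2, 3, 4, 5) are satisfied.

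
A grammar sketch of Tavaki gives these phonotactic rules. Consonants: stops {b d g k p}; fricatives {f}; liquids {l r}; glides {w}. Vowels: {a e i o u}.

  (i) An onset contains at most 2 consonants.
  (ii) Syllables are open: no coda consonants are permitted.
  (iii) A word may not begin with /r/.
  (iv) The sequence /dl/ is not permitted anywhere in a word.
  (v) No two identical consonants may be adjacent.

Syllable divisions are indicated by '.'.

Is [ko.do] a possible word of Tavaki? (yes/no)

[ko.do] — σ1 onset /k/, coda /∅/ ok; σ2 onset /d/, coda /∅/ ok → well-formed

yes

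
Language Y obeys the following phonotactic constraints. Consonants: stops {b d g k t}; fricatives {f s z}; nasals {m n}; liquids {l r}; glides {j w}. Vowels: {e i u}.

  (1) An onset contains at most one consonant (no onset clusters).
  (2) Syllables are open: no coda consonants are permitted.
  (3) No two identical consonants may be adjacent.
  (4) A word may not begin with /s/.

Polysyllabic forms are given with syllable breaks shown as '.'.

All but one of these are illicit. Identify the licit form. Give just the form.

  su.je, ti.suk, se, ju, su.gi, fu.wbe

ju

su.je — violates constraint 4: word begins with /s/ → illicit
ti.suk — violates constraint 2: syllable 2 coda /k/ has 1 consonant (> 0) → illicit
se — violates constraint 4: word begins with /s/ → illicit
ju — σ1 onset /j/, coda /∅/ ok → licit
su.gi — violates constraint 4: word begins with /s/ → illicit
fu.wbe — violates constraint 1: syllable 2 onset /wb/ has 2 consonants (> 1) → illicit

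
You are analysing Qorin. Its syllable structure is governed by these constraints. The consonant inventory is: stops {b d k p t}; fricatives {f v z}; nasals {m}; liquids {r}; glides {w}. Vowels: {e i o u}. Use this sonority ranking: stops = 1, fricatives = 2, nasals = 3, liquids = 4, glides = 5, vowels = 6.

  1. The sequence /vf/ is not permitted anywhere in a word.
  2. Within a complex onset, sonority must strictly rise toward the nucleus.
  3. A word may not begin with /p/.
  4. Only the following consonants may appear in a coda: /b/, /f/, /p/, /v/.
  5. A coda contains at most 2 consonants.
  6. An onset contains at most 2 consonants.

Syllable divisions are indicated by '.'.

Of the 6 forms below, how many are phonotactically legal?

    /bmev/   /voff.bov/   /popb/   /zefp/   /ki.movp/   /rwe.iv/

5

/bmev/ — σ1 onset /bm/ (1→3 rises), coda /v/ ok → phonotactically legal
/voff.bov/ — σ1 onset /v/, coda /ff/ (2C) ok; σ2 onset /b/, coda /v/ ok → phonotactically legal
/popb/ — violates constraint 3: word begins with /p/ → phonotactically illegal
/zefp/ — σ1 onset /z/, coda /fp/ (2C) ok → phonotactically legal
/ki.movp/ — σ1 onset /k/, coda /∅/ ok; σ2 onset /m/, coda /vp/ (2C) ok → phonotactically legal
/rwe.iv/ — σ1 onset /rw/ (4→5 rises), coda /∅/ ok; σ2 onset /∅/, coda /v/ ok → phonotactically legal
Phonotactically legal: /bmev/, /voff.bov/, /zefp/, /ki.movp/, /rwe.iv/ → 5.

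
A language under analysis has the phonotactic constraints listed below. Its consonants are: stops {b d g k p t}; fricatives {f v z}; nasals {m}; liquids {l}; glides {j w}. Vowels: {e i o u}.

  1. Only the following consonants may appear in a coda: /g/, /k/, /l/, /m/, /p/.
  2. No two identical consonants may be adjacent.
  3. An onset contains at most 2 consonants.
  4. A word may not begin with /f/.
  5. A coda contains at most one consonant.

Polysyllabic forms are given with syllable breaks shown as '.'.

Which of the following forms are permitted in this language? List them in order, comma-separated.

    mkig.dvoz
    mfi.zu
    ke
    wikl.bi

mfi.zu, ke

mkig.dvoz — violates constraint 1: syllable 2 coda contains /z/, which is not a licensed coda consonant → not permitted
mfi.zu — σ1 onset /mf/ (2C), coda /∅/ ok; σ2 onset /z/, coda /∅/ ok → permitted
ke — σ1 onset /k/, coda /∅/ ok → permitted
wikl.bi — violates constraint 5: syllable 1 coda /kl/ has 2 consonants (> 1) → not permitted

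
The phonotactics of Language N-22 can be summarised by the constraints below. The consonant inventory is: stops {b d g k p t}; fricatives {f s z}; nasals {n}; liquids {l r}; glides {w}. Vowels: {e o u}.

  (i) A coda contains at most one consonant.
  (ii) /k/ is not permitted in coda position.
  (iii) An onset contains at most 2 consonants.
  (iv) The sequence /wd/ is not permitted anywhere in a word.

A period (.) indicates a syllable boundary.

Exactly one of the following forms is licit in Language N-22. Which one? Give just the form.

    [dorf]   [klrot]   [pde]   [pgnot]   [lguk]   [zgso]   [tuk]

[dorf] — violates constraint (i): syllable 1 coda /rf/ has 2 consonants (> 1) → illicit
[klrot] — violates constraint (iii): syllable 1 onset /klr/ has 3 consonants (> 2) → illicit
[pde] — σ1 onset /pd/ (2C), coda /∅/ ok → licit
[pgnot] — violates constraint (iii): syllable 1 onset /pgn/ has 3 consonants (> 2) → illicit
[lguk] — violates constraint (ii): syllable 1 coda contains /k/ → illicit
[zgso] — violates constraint (iii): syllable 1 onset /zgs/ has 3 consonants (> 2) → illicit
[tuk] — violates constraint (ii): syllable 1 coda contains /k/ → illicit

[pde]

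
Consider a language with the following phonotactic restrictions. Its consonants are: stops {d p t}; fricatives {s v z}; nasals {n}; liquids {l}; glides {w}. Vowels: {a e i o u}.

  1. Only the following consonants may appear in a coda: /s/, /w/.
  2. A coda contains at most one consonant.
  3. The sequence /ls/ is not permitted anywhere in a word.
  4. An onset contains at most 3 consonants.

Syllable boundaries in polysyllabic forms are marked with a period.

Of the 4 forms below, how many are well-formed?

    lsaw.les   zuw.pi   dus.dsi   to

lsaw.les — violates constraint 3: contains banned sequence /ls/ → ill-formed
zuw.pi — σ1 onset /z/, coda /w/ ok; σ2 onset /p/, coda /∅/ ok → well-formed
dus.dsi — σ1 onset /d/, coda /s/ ok; σ2 onset /ds/ (2C), coda /∅/ ok → well-formed
to — σ1 onset /t/, coda /∅/ ok → well-formed
Well-formed: zuw.pi, dus.dsi, to → 3.

3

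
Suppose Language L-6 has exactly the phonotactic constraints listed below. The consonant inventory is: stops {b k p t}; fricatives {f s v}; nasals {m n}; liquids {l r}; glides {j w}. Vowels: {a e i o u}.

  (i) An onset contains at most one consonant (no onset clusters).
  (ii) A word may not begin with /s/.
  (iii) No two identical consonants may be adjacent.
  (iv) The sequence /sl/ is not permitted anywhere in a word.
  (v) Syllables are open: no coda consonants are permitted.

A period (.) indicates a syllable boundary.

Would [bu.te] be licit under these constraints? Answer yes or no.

yes

[bu.te] — σ1 onset /b/, coda /∅/ ok; σ2 onset /t/, coda /∅/ ok → licit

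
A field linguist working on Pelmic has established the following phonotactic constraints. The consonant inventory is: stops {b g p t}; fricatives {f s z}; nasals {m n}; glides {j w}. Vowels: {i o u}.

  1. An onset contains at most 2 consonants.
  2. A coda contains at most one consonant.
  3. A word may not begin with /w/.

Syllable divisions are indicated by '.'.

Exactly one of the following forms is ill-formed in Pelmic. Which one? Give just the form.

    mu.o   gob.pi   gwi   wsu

wsu

mu.o — σ1 onset /m/, coda /∅/ ok; σ2 onset /∅/, coda /∅/ ok → well-formed
gob.pi — σ1 onset /g/, coda /b/ ok; σ2 onset /p/, coda /∅/ ok → well-formed
gwi — σ1 onset /gw/ (2C), coda /∅/ ok → well-formed
wsu — violates constraint 3: word begins with /w/ → ill-formed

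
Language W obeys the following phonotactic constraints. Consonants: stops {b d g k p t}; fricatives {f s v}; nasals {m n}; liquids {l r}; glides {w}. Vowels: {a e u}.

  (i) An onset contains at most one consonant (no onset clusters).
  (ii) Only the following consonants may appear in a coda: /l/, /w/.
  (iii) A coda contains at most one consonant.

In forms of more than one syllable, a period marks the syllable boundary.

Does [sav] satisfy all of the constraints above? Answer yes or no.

no

[sav] — violates constraint (ii): syllable 1 coda contains /v/, which is not a licensed coda consonant → not permitted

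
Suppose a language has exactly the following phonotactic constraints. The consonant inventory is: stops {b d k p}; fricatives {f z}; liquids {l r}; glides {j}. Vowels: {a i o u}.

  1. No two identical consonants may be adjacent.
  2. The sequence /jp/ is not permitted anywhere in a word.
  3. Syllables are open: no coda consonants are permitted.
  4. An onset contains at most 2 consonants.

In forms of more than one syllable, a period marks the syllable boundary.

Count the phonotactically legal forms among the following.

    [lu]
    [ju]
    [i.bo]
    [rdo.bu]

4

[lu] — σ1 onset /l/, coda /∅/ ok → phonotactically legal
[ju] — σ1 onset /j/, coda /∅/ ok → phonotactically legal
[i.bo] — σ1 onset /∅/, coda /∅/ ok; σ2 onset /b/, coda /∅/ ok → phonotactically legal
[rdo.bu] — σ1 onset /rd/ (2C), coda /∅/ ok; σ2 onset /b/, coda /∅/ ok → phonotactically legal
Phonotactically legal: [lu], [ju], [i.bo], [rdo.bu] → 4.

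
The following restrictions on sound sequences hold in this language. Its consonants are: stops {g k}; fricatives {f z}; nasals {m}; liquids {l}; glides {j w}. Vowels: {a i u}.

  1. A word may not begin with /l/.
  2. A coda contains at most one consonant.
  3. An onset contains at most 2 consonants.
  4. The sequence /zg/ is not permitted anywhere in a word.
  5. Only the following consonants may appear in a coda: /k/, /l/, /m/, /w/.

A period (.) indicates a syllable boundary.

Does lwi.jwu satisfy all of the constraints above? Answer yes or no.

lwi.jwu — violates constraint 1: word begins with /l/ → phonotactically illegal

no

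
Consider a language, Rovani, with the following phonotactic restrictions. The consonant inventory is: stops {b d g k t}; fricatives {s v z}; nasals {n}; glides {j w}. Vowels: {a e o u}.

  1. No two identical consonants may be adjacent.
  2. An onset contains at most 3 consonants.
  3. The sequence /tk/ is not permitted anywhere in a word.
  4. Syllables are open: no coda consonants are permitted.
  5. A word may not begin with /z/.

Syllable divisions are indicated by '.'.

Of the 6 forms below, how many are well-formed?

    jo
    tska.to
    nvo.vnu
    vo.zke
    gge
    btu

5

jo — σ1 onset /j/, coda /∅/ ok → well-formed
tska.to — σ1 onset /tsk/ (3C), coda /∅/ ok; σ2 onset /t/, coda /∅/ ok → well-formed
nvo.vnu — σ1 onset /nv/ (2C), coda /∅/ ok; σ2 onset /vn/ (2C), coda /∅/ ok → well-formed
vo.zke — σ1 onset /v/, coda /∅/ ok; σ2 onset /zk/ (2C), coda /∅/ ok → well-formed
gge — violates constraint 1: adjacent identical consonants /gg/ → ill-formed
btu — σ1 onset /bt/ (2C), coda /∅/ ok → well-formed
Well-formed: jo, tska.to, nvo.vnu, vo.zke, btu → 5.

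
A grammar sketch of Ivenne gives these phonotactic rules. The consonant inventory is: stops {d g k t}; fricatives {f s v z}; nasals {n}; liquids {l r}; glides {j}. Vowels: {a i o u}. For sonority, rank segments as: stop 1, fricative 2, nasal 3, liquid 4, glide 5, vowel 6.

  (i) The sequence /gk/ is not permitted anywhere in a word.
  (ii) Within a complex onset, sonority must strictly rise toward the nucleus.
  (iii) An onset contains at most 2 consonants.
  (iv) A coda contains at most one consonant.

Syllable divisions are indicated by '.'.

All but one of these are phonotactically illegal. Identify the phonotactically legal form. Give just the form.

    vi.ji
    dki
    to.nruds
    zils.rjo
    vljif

vi.ji — σ1 onset /v/, coda /∅/ ok; σ2 onset /j/, coda /∅/ ok → phonotactically legal
dki — violates constraint (ii): syllable 1 onset /dk/: /d/ (stop, 1) → /k/ (stop, 1) does not rise → phonotactically illegal
to.nruds — violates constraint (iv): syllable 2 coda /ds/ has 2 consonants (> 1) → phonotactically illegal
zils.rjo — violates constraint (iv): syllable 1 coda /ls/ has 2 consonants (> 1) → phonotactically illegal
vljif — violates constraint (iii): syllable 1 onset /vlj/ has 3 consonants (> 2) → phonotactically illegal

vi.ji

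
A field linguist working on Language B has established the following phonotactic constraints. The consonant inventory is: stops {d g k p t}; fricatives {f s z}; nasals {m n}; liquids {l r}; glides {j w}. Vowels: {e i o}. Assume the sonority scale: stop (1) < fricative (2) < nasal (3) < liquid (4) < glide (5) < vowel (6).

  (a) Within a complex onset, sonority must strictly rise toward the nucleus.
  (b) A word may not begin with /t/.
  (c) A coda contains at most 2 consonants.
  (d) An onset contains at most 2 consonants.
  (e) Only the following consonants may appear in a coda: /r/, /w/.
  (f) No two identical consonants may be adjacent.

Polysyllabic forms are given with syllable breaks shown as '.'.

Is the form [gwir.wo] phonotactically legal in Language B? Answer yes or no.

[gwir.wo] — σ1 onset /gw/ (1→5 rises), coda /r/ ok; σ2 onset /w/, coda /∅/ ok → phonotactically legal

yes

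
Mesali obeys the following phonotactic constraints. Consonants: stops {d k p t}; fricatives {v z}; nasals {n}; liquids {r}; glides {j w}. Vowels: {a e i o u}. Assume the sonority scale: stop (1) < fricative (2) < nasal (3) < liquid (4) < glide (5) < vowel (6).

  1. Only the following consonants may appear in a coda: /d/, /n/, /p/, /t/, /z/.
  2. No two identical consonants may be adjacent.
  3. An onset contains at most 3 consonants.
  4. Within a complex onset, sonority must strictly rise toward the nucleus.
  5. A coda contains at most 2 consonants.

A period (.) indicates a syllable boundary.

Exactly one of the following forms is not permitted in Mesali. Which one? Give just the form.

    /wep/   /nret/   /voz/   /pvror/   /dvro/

/wep/ — σ1 onset /w/, coda /p/ ok → permitted
/nret/ — σ1 onset /nr/ (3→4 rises), coda /t/ ok → permitted
/voz/ — σ1 onset /v/, coda /z/ ok → permitted
/pvror/ — violates constraint 1: syllable 1 coda contains /r/, which is not a licensed coda consonant → not permitted
/dvro/ — σ1 onset /dvr/ (1→2→4 rises), coda /∅/ ok → permitted

/pvror/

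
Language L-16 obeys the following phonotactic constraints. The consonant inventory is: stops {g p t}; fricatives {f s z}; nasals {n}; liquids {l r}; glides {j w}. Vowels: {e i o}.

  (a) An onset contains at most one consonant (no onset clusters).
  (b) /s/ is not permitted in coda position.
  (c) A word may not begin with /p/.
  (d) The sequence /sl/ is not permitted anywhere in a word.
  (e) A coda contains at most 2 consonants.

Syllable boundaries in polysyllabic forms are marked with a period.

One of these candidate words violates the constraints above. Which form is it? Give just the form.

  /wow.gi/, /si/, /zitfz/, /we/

/wow.gi/ — σ1 onset /w/, coda /w/ ok; σ2 onset /g/, coda /∅/ ok → well-formed
/si/ — σ1 onset /s/, coda /∅/ ok → well-formed
/zitfz/ — violates constraint (e): syllable 1 coda /tfz/ has 3 consonants (> 2) → ill-formed
/we/ — σ1 onset /w/, coda /∅/ ok → well-formed

/zitfz/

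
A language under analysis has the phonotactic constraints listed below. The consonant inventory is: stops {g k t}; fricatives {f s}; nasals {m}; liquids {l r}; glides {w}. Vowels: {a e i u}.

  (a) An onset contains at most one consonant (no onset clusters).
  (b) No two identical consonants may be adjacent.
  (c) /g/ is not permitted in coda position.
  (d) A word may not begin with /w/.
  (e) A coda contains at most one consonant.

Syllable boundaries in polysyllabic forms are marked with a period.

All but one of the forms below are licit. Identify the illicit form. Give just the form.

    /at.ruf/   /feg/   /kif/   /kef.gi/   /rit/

/feg/

/at.ruf/ — σ1 onset /∅/, coda /t/ ok; σ2 onset /r/, coda /f/ ok → licit
/feg/ — violates constraint (c): syllable 1 coda contains /g/ → illicit
/kif/ — σ1 onset /k/, coda /f/ ok → licit
/kef.gi/ — σ1 onset /k/, coda /f/ ok; σ2 onset /g/, coda /∅/ ok → licit
/rit/ — σ1 onset /r/, coda /t/ ok → licit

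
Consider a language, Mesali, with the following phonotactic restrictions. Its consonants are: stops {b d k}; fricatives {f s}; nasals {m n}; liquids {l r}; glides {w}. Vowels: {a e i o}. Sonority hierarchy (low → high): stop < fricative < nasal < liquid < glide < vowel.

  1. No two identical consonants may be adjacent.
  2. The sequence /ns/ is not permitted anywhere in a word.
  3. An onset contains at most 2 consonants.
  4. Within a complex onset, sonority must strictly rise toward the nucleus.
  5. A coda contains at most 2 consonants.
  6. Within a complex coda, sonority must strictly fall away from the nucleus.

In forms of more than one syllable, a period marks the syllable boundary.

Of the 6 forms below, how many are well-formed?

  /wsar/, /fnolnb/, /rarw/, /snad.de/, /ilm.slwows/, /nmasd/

/wsar/ — violates constraint 4: syllable 1 onset /ws/: /w/ (glide, 5) → /s/ (fricative, 2) does not rise → ill-formed
/fnolnb/ — violates constraint 5: syllable 1 coda /lnb/ has 3 consonants (> 2) → ill-formed
/rarw/ — violates constraint 6: syllable 1 coda /rw/: /r/ (liquid, 4) → /w/ (glide, 5) does not fall → ill-formed
/snad.de/ — violates constraint 1: adjacent identical consonants /dd/ → ill-formed
/ilm.slwows/ — violates constraint 3: syllable 2 onset /slw/ has 3 consonants (> 2) → ill-formed
/nmasd/ — violates constraint 4: syllable 1 onset /nm/: /n/ (nasal, 3) → /m/ (nasal, 3) does not rise → ill-formed
No form is well-formed → 0.

0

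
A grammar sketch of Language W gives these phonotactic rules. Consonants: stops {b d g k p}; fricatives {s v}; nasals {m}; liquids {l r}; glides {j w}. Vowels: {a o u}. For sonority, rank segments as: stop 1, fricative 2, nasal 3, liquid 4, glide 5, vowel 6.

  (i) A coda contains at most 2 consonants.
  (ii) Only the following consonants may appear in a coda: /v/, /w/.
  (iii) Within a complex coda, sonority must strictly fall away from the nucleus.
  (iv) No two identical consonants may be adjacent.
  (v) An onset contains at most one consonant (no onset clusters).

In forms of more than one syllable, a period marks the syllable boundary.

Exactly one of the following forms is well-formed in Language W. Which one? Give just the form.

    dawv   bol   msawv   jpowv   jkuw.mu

dawv

dawv — σ1 onset /d/, coda /wv/ (5→2 falls) ok → well-formed
bol — violates constraint (ii): syllable 1 coda contains /l/, which is not a licensed coda consonant → ill-formed
msawv — violates constraint (v): syllable 1 onset /ms/ has 2 consonants (> 1) → ill-formed
jpowv — violates constraint (v): syllable 1 onset /jp/ has 2 consonants (> 1) → ill-formed
jkuw.mu — violates constraint (v): syllable 1 onset /jk/ has 2 consonants (> 1) → ill-formed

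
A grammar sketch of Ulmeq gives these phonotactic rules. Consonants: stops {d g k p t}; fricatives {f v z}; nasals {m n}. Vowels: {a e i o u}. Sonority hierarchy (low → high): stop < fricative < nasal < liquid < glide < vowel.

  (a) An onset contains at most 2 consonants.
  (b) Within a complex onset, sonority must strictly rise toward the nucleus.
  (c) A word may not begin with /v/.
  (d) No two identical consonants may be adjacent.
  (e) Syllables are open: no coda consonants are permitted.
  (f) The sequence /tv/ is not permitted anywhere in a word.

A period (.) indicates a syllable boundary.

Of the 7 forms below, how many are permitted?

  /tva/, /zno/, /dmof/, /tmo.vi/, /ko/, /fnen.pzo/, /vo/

/tva/ — violates constraint (f): contains banned sequence /tv/ → not permitted
/zno/ — σ1 onset /zn/ (2→3 rises), coda /∅/ ok → permitted
/dmof/ — violates constraint (e): syllable 1 coda /f/ has 1 consonant (> 0) → not permitted
/tmo.vi/ — σ1 onset /tm/ (1→3 rises), coda /∅/ ok; σ2 onset /v/, coda /∅/ ok → permitted
/ko/ — σ1 onset /k/, coda /∅/ ok → permitted
/fnen.pzo/ — violates constraint (e): syllable 1 coda /n/ has 1 consonant (> 0) → not permitted
/vo/ — violates constraint (c): word begins with /v/ → not permitted
Permitted: /zno/, /tmo.vi/, /ko/ → 3.

3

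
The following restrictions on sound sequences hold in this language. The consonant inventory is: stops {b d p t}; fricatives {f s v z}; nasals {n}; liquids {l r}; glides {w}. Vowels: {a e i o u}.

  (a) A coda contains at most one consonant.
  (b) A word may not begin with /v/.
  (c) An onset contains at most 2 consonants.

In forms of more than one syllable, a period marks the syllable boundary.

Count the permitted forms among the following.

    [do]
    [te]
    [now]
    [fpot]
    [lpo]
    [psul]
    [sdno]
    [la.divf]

[do] — σ1 onset /d/, coda /∅/ ok → permitted
[te] — σ1 onset /t/, coda /∅/ ok → permitted
[now] — σ1 onset /n/, coda /w/ ok → permitted
[fpot] — σ1 onset /fp/ (2C), coda /t/ ok → permitted
[lpo] — σ1 onset /lp/ (2C), coda /∅/ ok → permitted
[psul] — σ1 onset /ps/ (2C), coda /l/ ok → permitted
[sdno] — violates constraint (c): syllable 1 onset /sdn/ has 3 consonants (> 2) → not permitted
[la.divf] — violates constraint (a): syllable 2 coda /vf/ has 2 consonants (> 1) → not permitted
Permitted: [do], [te], [now], [fpot], [lpo], [psul] → 6.

6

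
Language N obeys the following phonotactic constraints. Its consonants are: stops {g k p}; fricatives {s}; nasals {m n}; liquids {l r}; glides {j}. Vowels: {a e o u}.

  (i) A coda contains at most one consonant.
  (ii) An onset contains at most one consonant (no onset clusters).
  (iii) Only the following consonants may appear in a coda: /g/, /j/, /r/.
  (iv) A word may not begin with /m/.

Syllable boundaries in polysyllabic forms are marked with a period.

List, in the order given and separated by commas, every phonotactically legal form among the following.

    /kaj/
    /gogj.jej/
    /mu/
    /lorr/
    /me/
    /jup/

/kaj/ — σ1 onset /k/, coda /j/ ok → phonotactically legal
/gogj.jej/ — violates constraint (i): syllable 1 coda /gj/ has 2 consonants (> 1) → phonotactically illegal
/mu/ — violates constraint (iv): word begins with /m/ → phonotactically illegal
/lorr/ — violates constraint (i): syllable 1 coda /rr/ has 2 consonants (> 1) → phonotactically illegal
/me/ — violates constraint (iv): word begins with /m/ → phonotactically illegal
/jup/ — violates constraint (iii): syllable 1 coda contains /p/, which is not a licensed coda consonant → phonotactically illegal

/kaj/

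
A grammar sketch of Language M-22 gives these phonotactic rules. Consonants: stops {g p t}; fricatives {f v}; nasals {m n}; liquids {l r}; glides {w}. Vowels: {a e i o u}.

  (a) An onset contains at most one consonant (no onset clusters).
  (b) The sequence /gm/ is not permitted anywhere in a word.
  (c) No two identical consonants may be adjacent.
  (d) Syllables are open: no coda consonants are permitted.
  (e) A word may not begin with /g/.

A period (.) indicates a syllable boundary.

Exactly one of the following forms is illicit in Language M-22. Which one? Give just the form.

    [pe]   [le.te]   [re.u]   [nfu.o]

[pe] — σ1 onset /p/, coda /∅/ ok → licit
[le.te] — σ1 onset /l/, coda /∅/ ok; σ2 onset /t/, coda /∅/ ok → licit
[re.u] — σ1 onset /r/, coda /∅/ ok; σ2 onset /∅/, coda /∅/ ok → licit
[nfu.o] — violates constraint (a): syllable 1 onset /nf/ has 2 consonants (> 1) → illicit

[nfu.o]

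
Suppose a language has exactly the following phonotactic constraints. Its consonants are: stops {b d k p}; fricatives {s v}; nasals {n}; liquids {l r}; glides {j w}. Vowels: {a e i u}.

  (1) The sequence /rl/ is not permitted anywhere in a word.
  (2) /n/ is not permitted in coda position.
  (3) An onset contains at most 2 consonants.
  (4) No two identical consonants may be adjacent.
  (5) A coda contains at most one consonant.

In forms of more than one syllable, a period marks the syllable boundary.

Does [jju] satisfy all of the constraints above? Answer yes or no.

[jju] — violates constraint 4: adjacent identical consonants /jj/ → ill-formed

no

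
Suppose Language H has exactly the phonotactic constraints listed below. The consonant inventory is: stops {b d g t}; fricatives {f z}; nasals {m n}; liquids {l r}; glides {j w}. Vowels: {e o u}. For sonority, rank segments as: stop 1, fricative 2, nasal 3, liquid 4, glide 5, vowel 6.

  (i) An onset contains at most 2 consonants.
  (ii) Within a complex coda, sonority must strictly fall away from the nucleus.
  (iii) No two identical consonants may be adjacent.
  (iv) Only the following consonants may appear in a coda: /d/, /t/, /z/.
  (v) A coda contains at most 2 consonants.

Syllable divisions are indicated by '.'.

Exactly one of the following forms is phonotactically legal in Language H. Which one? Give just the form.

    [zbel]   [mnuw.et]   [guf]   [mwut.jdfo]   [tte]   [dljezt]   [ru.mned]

[zbel] — violates constraint (iv): syllable 1 coda contains /l/, which is not a licensed coda consonant → phonotactically illegal
[mnuw.et] — violates constraint (iv): syllable 1 coda contains /w/, which is not a licensed coda consonant → phonotactically illegal
[guf] — violates constraint (iv): syllable 1 coda contains /f/, which is not a licensed coda consonant → phonotactically illegal
[mwut.jdfo] — violates constraint (i): syllable 2 onset /jdf/ has 3 consonants (> 2) → phonotactically illegal
[tte] — violates constraint (iii): adjacent identical consonants /tt/ → phonotactically illegal
[dljezt] — violates constraint (i): syllable 1 onset /dlj/ has 3 consonants (> 2) → phonotactically illegal
[ru.mned] — σ1 onset /r/, coda /∅/ ok; σ2 onset /mn/ (2C), coda /d/ ok → phonotactically legal

[ru.mned]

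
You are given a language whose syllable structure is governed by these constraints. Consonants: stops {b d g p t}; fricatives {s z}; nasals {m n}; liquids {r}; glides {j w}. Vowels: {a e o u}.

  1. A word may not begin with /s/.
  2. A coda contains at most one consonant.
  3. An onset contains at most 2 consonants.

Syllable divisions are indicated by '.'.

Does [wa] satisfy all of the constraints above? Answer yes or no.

[wa] — σ1 onset /w/, coda /∅/ ok → well-formed

yes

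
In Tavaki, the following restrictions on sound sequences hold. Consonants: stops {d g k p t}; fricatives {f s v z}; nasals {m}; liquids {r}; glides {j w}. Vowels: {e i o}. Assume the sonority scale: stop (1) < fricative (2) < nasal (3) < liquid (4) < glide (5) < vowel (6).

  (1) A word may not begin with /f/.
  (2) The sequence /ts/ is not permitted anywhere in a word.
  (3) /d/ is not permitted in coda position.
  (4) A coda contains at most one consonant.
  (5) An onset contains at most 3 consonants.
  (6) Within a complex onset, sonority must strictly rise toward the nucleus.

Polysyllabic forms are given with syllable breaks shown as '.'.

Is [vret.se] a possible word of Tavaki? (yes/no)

no

[vret.se] — violates constraint 2: contains banned sequence /ts/ → illicit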